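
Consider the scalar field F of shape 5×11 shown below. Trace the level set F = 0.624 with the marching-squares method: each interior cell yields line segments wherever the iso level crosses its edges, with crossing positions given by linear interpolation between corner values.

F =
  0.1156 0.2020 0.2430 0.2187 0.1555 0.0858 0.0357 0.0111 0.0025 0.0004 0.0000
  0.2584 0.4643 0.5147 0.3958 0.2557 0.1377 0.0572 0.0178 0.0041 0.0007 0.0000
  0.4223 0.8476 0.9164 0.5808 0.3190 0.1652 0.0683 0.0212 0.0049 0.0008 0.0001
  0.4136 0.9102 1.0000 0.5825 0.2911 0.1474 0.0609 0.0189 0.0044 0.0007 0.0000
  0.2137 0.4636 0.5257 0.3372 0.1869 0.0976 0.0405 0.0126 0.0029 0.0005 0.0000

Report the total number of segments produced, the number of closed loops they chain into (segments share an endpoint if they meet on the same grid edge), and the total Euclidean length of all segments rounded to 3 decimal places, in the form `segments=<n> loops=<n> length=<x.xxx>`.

cell (1,0): code 0100 → (1.417,1.000)–(2.000,0.474)
cell (1,1): code 1100 → (1.272,2.000)–(1.417,1.000)
cell (1,2): code 1000 → (2.000,2.871)–(1.272,2.000)
cell (2,0): code 0110 → (2.000,0.474)–(3.000,0.424)
cell (2,2): code 1001 → (3.000,2.901)–(2.000,2.871)
cell (3,0): code 0010 → (3.000,0.424)–(3.641,1.000)
cell (3,1): code 0011 → (3.641,1.000)–(3.793,2.000)
cell (3,2): code 0001 → (3.793,2.000)–(3.000,2.901)
total: 8 segments, chained into 1 closed loop(s), length Σ = 8.005885

segments=8 loops=1 length=8.006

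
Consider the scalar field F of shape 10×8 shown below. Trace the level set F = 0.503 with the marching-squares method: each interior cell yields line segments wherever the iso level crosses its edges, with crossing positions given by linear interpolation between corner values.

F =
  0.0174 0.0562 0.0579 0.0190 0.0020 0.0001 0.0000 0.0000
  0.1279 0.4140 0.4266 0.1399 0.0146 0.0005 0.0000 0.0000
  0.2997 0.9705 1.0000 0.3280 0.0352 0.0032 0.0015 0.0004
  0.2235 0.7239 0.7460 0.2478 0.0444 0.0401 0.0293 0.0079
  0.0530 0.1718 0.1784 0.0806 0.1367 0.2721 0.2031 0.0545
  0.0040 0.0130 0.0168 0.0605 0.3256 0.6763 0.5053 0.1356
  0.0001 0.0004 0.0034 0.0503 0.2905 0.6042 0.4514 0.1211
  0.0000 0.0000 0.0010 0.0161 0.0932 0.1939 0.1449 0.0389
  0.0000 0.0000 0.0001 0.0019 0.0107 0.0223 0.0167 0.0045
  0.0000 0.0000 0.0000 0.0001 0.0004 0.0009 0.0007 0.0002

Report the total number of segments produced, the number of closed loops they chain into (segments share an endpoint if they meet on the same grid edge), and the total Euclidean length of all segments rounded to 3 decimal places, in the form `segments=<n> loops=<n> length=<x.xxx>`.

cell (1,0): code 0100 → (1.160,1.000)–(2.000,0.303)
cell (1,1): code 1100 → (1.133,2.000)–(1.160,1.000)
cell (1,2): code 1000 → (2.000,2.740)–(1.133,2.000)
cell (2,0): code 0110 → (2.000,0.303)–(3.000,0.559)
cell (2,2): code 1001 → (3.000,2.488)–(2.000,2.740)
cell (3,0): code 0010 → (3.000,0.559)–(3.400,1.000)
cell (3,1): code 0011 → (3.400,1.000)–(3.428,2.000)
cell (3,2): code 0001 → (3.428,2.000)–(3.000,2.488)
cell (4,4): code 0100 → (4.571,5.000)–(5.000,4.506)
cell (4,5): code 1100 → (4.992,6.000)–(4.571,5.000)
cell (4,6): code 1000 → (5.000,6.006)–(4.992,6.000)
cell (5,4): code 0110 → (5.000,4.506)–(6.000,4.677)
cell (5,5): code 1011 → (6.000,5.662)–(5.043,6.000)
cell (5,6): code 0001 → (5.043,6.000)–(5.000,6.006)
cell (6,4): code 0010 → (6.000,4.677)–(6.247,5.000)
cell (6,5): code 0001 → (6.247,5.000)–(6.000,5.662)
total: 16 segments, chained into 2 closed loop(s), length Σ = 12.474627

segments=16 loops=2 length=12.475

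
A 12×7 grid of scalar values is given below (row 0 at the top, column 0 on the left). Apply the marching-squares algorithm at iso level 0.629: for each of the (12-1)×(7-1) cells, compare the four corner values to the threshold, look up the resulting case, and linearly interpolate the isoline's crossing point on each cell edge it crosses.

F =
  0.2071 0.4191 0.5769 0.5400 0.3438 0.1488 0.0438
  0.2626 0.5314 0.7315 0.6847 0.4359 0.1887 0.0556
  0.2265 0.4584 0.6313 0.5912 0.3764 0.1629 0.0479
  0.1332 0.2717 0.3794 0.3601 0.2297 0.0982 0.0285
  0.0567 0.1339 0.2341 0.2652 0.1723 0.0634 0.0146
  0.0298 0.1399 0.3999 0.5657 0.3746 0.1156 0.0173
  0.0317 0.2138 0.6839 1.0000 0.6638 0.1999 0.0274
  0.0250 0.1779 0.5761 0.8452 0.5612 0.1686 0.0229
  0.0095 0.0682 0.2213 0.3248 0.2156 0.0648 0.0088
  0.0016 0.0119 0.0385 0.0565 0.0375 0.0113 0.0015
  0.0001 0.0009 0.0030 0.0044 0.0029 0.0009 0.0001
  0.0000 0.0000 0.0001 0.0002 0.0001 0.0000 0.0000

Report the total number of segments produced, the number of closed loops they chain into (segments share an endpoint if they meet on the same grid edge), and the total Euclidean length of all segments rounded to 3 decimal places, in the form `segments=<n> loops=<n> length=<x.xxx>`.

segments=18 loops=2 length=11.855

cell (0,1): code 0100 → (0.337,2.000)–(1.000,1.488)
cell (0,2): code 1100 → (0.615,3.000)–(0.337,2.000)
cell (0,3): code 1000 → (1.000,3.224)–(0.615,3.000)
cell (1,1): code 0110 → (1.000,1.488)–(2.000,1.987)
cell (1,2): code 1011 → (2.000,2.057)–(1.596,3.000)
cell (1,3): code 0001 → (1.596,3.000)–(1.000,3.224)
cell (2,1): code 0010 → (2.000,1.987)–(2.009,2.000)
cell (2,2): code 0001 → (2.009,2.000)–(2.000,2.057)
cell (5,1): code 0100 → (5.807,2.000)–(6.000,1.883)
cell (5,2): code 1100 → (5.146,3.000)–(5.807,2.000)
cell (5,3): code 1100 → (5.880,4.000)–(5.146,3.000)
cell (5,4): code 1000 → (6.000,4.075)–(5.880,4.000)
cell (6,1): code 0010 → (6.000,1.883)–(6.509,2.000)
cell (6,2): code 0111 → (6.509,2.000)–(7.000,2.197)
cell (6,3): code 1011 → (7.000,3.761)–(6.339,4.000)
cell (6,4): code 0001 → (6.339,4.000)–(6.000,4.075)
cell (7,2): code 0010 → (7.000,2.197)–(7.415,3.000)
cell (7,3): code 0001 → (7.415,3.000)–(7.000,3.761)
total: 18 segments, chained into 2 closed loop(s), length Σ = 11.854532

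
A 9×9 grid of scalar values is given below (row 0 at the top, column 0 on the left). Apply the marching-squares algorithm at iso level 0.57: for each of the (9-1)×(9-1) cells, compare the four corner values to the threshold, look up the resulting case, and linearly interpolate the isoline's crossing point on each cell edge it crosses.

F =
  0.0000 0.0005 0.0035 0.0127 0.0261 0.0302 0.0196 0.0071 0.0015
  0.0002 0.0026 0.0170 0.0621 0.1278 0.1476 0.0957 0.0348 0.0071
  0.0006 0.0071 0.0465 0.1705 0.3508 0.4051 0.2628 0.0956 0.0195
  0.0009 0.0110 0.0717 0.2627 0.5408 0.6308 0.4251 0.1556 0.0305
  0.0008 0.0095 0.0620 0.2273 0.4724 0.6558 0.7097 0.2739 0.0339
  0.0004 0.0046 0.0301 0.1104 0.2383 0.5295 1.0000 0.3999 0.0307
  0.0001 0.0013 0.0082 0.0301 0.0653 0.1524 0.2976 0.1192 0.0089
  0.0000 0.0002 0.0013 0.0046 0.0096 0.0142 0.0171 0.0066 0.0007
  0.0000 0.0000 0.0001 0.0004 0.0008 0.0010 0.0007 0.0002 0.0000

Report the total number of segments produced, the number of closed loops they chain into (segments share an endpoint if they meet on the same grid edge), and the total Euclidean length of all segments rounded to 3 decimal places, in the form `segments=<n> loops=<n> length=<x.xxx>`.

segments=10 loops=1 length=7.879

cell (2,4): code 0100 → (2.731,5.000)–(3.000,4.324)
cell (2,5): code 1000 → (3.000,5.296)–(2.731,5.000)
cell (3,4): code 0110 → (3.000,4.324)–(4.000,4.532)
cell (3,5): code 1101 → (3.509,6.000)–(3.000,5.296)
cell (3,6): code 1000 → (4.000,6.321)–(3.509,6.000)
cell (4,4): code 0010 → (4.000,4.532)–(4.679,5.000)
cell (4,5): code 0111 → (4.679,5.000)–(5.000,5.086)
cell (4,6): code 1001 → (5.000,6.717)–(4.000,6.321)
cell (5,5): code 0010 → (5.000,5.086)–(5.612,6.000)
cell (5,6): code 0001 → (5.612,6.000)–(5.000,6.717)
total: 10 segments, chained into 1 closed loop(s), length Σ = 7.878837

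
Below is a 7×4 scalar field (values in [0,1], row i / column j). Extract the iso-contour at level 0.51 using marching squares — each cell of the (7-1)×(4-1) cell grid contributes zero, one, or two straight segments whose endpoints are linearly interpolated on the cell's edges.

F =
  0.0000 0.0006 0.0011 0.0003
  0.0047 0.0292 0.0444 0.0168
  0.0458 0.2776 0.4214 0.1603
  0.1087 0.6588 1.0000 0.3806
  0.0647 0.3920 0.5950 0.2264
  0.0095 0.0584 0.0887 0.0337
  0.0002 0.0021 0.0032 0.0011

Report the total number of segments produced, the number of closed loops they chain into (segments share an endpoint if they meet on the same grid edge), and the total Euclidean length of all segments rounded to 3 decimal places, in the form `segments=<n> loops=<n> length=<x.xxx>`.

segments=8 loops=1 length=5.966

cell (2,0): code 0100 → (2.610,1.000)–(3.000,0.730)
cell (2,1): code 1100 → (2.153,2.000)–(2.610,1.000)
cell (2,2): code 1000 → (3.000,2.791)–(2.153,2.000)
cell (3,0): code 0010 → (3.000,0.730)–(3.558,1.000)
cell (3,1): code 0111 → (3.558,1.000)–(4.000,1.581)
cell (3,2): code 1001 → (4.000,2.231)–(3.000,2.791)
cell (4,1): code 0010 → (4.000,1.581)–(4.168,2.000)
cell (4,2): code 0001 → (4.168,2.000)–(4.000,2.231)
total: 8 segments, chained into 1 closed loop(s), length Σ = 5.966062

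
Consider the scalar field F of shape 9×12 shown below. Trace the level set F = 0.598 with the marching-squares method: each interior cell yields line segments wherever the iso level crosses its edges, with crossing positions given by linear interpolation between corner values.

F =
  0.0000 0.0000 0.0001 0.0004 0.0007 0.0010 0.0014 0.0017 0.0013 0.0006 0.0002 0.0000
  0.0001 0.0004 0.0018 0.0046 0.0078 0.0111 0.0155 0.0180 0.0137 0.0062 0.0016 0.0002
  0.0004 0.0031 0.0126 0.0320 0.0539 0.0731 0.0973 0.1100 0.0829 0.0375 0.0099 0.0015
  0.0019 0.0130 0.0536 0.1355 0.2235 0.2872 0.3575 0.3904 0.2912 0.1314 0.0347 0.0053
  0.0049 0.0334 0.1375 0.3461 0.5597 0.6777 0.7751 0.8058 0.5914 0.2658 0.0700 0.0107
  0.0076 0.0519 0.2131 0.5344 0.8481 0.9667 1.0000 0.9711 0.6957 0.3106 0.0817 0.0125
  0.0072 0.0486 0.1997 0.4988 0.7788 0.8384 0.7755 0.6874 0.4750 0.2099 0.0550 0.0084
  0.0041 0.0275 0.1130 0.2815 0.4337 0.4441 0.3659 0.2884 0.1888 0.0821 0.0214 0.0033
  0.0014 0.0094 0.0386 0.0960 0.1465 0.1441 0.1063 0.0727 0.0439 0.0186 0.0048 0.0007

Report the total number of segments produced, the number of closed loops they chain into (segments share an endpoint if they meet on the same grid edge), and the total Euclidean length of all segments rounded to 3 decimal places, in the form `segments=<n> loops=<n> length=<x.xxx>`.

cell (3,4): code 0100 → (3.796,5.000)–(4.000,4.325)
cell (3,5): code 1100 → (3.576,6.000)–(3.796,5.000)
cell (3,6): code 1100 → (3.500,7.000)–(3.576,6.000)
cell (3,7): code 1000 → (4.000,7.969)–(3.500,7.000)
cell (4,3): code 0100 → (4.133,4.000)–(5.000,3.203)
cell (4,4): code 1110 → (4.000,4.325)–(4.133,4.000)
cell (4,7): code 1101 → (4.063,8.000)–(4.000,7.969)
cell (4,8): code 1000 → (5.000,8.254)–(4.063,8.000)
cell (5,3): code 0110 → (5.000,3.203)–(6.000,3.354)
cell (5,7): code 1011 → (6.000,7.421)–(5.443,8.000)
cell (5,8): code 0001 → (5.443,8.000)–(5.000,8.254)
cell (6,3): code 0010 → (6.000,3.354)–(6.524,4.000)
cell (6,4): code 0011 → (6.524,4.000)–(6.610,5.000)
cell (6,5): code 0011 → (6.610,5.000)–(6.433,6.000)
cell (6,6): code 0011 → (6.433,6.000)–(6.224,7.000)
cell (6,7): code 0001 → (6.224,7.000)–(6.000,7.421)
total: 16 segments, chained into 1 closed loop(s), length Σ = 13.067083

segments=16 loops=1 length=13.067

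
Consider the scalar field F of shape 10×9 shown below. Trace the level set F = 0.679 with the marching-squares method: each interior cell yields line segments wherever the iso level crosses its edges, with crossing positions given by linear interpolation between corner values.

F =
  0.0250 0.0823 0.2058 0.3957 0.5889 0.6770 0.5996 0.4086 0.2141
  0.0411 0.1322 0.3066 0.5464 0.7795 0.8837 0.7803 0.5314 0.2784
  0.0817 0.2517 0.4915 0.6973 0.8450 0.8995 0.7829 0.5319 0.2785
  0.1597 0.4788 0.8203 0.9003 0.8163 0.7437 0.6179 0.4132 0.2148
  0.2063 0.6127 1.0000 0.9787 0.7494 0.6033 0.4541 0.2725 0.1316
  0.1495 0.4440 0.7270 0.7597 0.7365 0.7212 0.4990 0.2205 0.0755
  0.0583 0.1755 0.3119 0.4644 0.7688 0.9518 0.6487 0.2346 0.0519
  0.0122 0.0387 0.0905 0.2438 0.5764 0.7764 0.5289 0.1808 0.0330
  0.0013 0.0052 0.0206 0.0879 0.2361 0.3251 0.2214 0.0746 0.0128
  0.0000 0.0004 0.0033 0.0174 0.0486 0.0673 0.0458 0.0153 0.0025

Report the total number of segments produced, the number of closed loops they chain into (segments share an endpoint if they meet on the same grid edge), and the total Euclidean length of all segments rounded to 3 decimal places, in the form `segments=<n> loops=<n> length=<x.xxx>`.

cell (0,3): code 0100 → (0.473,4.000)–(1.000,3.569)
cell (0,4): code 1100 → (0.010,5.000)–(0.473,4.000)
cell (0,5): code 1100 → (0.439,6.000)–(0.010,5.000)
cell (0,6): code 1000 → (1.000,6.407)–(0.439,6.000)
cell (1,2): code 0100 → (1.879,3.000)–(2.000,2.911)
cell (1,3): code 1110 → (1.000,3.569)–(1.879,3.000)
cell (1,6): code 1001 → (2.000,6.414)–(1.000,6.407)
cell (2,1): code 0100 → (2.570,2.000)–(3.000,1.586)
cell (2,2): code 1110 → (2.000,2.911)–(2.570,2.000)
cell (2,5): code 1011 → (3.000,5.514)–(2.630,6.000)
cell (2,6): code 0001 → (2.630,6.000)–(2.000,6.414)
cell (3,1): code 0110 → (3.000,1.586)–(4.000,1.171)
cell (3,4): code 1011 → (4.000,4.482)–(3.461,5.000)
cell (3,5): code 0001 → (3.461,5.000)–(3.000,5.514)
cell (4,1): code 0110 → (4.000,1.171)–(5.000,1.830)
cell (4,4): code 1101 → (4.642,5.000)–(4.000,4.482)
cell (4,5): code 1000 → (5.000,5.190)–(4.642,5.000)
cell (5,1): code 0010 → (5.000,1.830)–(5.116,2.000)
cell (5,2): code 0011 → (5.116,2.000)–(5.273,3.000)
cell (5,3): code 0111 → (5.273,3.000)–(6.000,3.705)
cell (5,5): code 1001 → (6.000,5.900)–(5.000,5.190)
cell (6,3): code 0010 → (6.000,3.705)–(6.467,4.000)
cell (6,4): code 0111 → (6.467,4.000)–(7.000,4.513)
cell (6,5): code 1001 → (7.000,5.394)–(6.000,5.900)
cell (7,4): code 0010 → (7.000,4.513)–(7.216,5.000)
cell (7,5): code 0001 → (7.216,5.000)–(7.000,5.394)
total: 26 segments, chained into 1 closed loop(s), length Σ = 20.597403

segments=26 loops=1 length=20.597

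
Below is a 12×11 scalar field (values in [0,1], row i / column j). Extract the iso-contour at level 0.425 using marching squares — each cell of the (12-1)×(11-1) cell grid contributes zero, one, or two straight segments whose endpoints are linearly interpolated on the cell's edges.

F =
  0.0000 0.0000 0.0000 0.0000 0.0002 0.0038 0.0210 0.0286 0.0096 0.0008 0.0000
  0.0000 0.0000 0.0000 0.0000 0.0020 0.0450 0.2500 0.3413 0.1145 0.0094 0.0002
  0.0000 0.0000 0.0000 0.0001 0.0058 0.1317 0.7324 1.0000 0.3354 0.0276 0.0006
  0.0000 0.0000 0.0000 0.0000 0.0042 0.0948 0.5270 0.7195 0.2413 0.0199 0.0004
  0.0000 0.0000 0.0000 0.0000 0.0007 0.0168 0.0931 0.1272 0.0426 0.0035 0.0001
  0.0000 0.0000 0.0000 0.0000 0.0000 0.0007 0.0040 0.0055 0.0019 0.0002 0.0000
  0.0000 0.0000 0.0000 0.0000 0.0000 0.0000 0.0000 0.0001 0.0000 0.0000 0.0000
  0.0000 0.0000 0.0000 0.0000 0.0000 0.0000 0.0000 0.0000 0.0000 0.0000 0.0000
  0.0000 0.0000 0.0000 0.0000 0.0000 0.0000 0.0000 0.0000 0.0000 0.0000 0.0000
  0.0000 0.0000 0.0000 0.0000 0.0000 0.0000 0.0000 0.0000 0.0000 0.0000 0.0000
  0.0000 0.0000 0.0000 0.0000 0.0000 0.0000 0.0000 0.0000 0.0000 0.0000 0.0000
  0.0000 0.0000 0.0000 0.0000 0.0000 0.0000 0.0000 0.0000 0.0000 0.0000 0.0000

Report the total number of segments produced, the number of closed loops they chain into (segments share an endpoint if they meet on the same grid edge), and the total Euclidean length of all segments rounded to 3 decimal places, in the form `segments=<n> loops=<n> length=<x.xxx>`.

cell (1,5): code 0100 → (1.363,6.000)–(2.000,5.488)
cell (1,6): code 1100 → (1.127,7.000)–(1.363,6.000)
cell (1,7): code 1000 → (2.000,7.865)–(1.127,7.000)
cell (2,5): code 0110 → (2.000,5.488)–(3.000,5.764)
cell (2,7): code 1001 → (3.000,7.616)–(2.000,7.865)
cell (3,5): code 0010 → (3.000,5.764)–(3.235,6.000)
cell (3,6): code 0011 → (3.235,6.000)–(3.497,7.000)
cell (3,7): code 0001 → (3.497,7.000)–(3.000,7.616)
total: 8 segments, chained into 1 closed loop(s), length Σ = 7.300058

segments=8 loops=1 length=7.300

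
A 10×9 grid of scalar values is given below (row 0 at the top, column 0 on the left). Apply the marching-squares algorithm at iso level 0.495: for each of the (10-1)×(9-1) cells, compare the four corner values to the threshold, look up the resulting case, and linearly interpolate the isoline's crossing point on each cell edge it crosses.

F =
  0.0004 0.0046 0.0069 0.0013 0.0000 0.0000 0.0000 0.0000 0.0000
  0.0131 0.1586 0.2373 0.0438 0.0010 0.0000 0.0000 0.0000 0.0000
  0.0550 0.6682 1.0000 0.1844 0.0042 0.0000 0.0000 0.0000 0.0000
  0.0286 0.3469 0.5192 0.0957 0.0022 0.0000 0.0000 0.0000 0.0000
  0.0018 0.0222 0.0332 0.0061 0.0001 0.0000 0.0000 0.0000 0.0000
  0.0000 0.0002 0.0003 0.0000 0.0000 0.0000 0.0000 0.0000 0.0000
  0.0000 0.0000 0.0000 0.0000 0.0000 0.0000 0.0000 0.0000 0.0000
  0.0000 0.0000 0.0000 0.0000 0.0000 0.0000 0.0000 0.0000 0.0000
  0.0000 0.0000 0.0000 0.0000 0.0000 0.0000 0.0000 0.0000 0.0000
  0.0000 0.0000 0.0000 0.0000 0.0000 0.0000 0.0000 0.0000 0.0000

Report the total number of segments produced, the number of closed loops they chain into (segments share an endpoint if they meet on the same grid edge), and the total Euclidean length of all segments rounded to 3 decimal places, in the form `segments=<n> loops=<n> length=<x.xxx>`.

segments=8 loops=1 length=5.355

cell (1,0): code 0100 → (1.660,1.000)–(2.000,0.718)
cell (1,1): code 1100 → (1.338,2.000)–(1.660,1.000)
cell (1,2): code 1000 → (2.000,2.619)–(1.338,2.000)
cell (2,0): code 0010 → (2.000,0.718)–(2.539,1.000)
cell (2,1): code 0111 → (2.539,1.000)–(3.000,1.860)
cell (2,2): code 1001 → (3.000,2.057)–(2.000,2.619)
cell (3,1): code 0010 → (3.000,1.860)–(3.050,2.000)
cell (3,2): code 0001 → (3.050,2.000)–(3.000,2.057)
total: 8 segments, chained into 1 closed loop(s), length Σ = 5.354930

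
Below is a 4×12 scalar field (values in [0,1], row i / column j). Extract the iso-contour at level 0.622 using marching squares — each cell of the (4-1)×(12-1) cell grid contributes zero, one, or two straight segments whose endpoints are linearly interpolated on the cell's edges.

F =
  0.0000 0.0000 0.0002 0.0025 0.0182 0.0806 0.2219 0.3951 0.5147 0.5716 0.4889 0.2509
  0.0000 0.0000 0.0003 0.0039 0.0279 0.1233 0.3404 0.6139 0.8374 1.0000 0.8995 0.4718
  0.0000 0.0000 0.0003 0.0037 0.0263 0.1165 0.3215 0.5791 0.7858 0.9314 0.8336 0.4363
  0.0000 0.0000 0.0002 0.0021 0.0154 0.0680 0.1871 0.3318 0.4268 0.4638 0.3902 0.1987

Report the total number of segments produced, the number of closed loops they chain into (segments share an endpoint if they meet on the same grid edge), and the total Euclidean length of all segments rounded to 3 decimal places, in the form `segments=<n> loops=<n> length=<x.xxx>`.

segments=10 loops=1 length=9.842

cell (0,7): code 0100 → (0.333,8.000)–(1.000,7.036)
cell (0,8): code 1100 → (0.118,9.000)–(0.333,8.000)
cell (0,9): code 1100 → (0.324,10.000)–(0.118,9.000)
cell (0,10): code 1000 → (1.000,10.649)–(0.324,10.000)
cell (1,7): code 0110 → (1.000,7.036)–(2.000,7.208)
cell (1,10): code 1001 → (2.000,10.533)–(1.000,10.649)
cell (2,7): code 0010 → (2.000,7.208)–(2.456,8.000)
cell (2,8): code 0011 → (2.456,8.000)–(2.662,9.000)
cell (2,9): code 0011 → (2.662,9.000)–(2.477,10.000)
cell (2,10): code 0001 → (2.477,10.000)–(2.000,10.533)
total: 10 segments, chained into 1 closed loop(s), length Σ = 9.841718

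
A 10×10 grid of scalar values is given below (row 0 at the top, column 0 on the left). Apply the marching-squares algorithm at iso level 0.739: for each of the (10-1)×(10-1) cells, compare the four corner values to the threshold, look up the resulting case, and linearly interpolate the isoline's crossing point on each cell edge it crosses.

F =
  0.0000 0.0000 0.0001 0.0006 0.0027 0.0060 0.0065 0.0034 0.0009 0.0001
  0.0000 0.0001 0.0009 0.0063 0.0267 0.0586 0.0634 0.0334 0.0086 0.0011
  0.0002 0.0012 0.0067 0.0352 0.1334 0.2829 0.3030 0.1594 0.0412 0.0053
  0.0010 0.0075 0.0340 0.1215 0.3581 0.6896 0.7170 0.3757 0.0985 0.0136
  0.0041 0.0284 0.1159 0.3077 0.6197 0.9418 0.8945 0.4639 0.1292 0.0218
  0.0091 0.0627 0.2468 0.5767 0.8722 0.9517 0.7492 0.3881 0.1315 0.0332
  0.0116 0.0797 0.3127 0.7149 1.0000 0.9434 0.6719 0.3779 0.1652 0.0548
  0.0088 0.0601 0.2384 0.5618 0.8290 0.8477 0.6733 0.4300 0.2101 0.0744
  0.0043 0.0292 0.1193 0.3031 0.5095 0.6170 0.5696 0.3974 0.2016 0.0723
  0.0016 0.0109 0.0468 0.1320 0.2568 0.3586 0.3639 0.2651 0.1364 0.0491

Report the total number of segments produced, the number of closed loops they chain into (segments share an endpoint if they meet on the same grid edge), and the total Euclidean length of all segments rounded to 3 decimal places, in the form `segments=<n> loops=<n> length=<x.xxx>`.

segments=14 loops=1 length=11.862

cell (3,4): code 0100 → (3.196,5.000)–(4.000,4.370)
cell (3,5): code 1100 → (3.124,6.000)–(3.196,5.000)
cell (3,6): code 1000 → (4.000,6.361)–(3.124,6.000)
cell (4,3): code 0100 → (4.472,4.000)–(5.000,3.549)
cell (4,4): code 1110 → (4.000,4.370)–(4.472,4.000)
cell (4,6): code 1001 → (5.000,6.028)–(4.000,6.361)
cell (5,3): code 0110 → (5.000,3.549)–(6.000,3.085)
cell (5,5): code 1011 → (6.000,5.753)–(5.132,6.000)
cell (5,6): code 0001 → (5.132,6.000)–(5.000,6.028)
cell (6,3): code 0110 → (6.000,3.085)–(7.000,3.663)
cell (6,5): code 1001 → (7.000,5.623)–(6.000,5.753)
cell (7,3): code 0010 → (7.000,3.663)–(7.282,4.000)
cell (7,4): code 0011 → (7.282,4.000)–(7.471,5.000)
cell (7,5): code 0001 → (7.471,5.000)–(7.000,5.623)
total: 14 segments, chained into 1 closed loop(s), length Σ = 11.861732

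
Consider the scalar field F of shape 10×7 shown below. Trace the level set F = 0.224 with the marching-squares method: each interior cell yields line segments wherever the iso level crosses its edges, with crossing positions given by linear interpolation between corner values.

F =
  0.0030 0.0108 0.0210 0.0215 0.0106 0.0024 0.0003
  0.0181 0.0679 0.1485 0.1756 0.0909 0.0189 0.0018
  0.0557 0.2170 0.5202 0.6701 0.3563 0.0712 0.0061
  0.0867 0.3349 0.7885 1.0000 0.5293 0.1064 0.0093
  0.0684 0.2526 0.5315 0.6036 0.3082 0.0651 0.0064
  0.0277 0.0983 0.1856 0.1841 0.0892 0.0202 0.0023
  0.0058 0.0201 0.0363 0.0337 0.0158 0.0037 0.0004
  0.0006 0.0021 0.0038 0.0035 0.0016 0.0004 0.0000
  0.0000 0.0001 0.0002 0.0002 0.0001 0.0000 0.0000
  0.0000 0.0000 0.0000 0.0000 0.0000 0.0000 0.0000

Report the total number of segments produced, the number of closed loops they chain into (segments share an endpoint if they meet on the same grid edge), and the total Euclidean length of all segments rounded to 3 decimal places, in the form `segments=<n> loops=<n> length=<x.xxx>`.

segments=14 loops=1 length=12.383

cell (1,1): code 0100 → (1.203,2.000)–(2.000,1.023)
cell (1,2): code 1100 → (1.098,3.000)–(1.203,2.000)
cell (1,3): code 1100 → (1.502,4.000)–(1.098,3.000)
cell (1,4): code 1000 → (2.000,4.464)–(1.502,4.000)
cell (2,0): code 0100 → (2.059,1.000)–(3.000,0.553)
cell (2,1): code 1110 → (2.000,1.023)–(2.059,1.000)
cell (2,4): code 1001 → (3.000,4.722)–(2.000,4.464)
cell (3,0): code 0110 → (3.000,0.553)–(4.000,0.845)
cell (3,4): code 1001 → (4.000,4.346)–(3.000,4.722)
cell (4,0): code 0010 → (4.000,0.845)–(4.185,1.000)
cell (4,1): code 0011 → (4.185,1.000)–(4.889,2.000)
cell (4,2): code 0011 → (4.889,2.000)–(4.905,3.000)
cell (4,3): code 0011 → (4.905,3.000)–(4.384,4.000)
cell (4,4): code 0001 → (4.384,4.000)–(4.000,4.346)
total: 14 segments, chained into 1 closed loop(s), length Σ = 12.382726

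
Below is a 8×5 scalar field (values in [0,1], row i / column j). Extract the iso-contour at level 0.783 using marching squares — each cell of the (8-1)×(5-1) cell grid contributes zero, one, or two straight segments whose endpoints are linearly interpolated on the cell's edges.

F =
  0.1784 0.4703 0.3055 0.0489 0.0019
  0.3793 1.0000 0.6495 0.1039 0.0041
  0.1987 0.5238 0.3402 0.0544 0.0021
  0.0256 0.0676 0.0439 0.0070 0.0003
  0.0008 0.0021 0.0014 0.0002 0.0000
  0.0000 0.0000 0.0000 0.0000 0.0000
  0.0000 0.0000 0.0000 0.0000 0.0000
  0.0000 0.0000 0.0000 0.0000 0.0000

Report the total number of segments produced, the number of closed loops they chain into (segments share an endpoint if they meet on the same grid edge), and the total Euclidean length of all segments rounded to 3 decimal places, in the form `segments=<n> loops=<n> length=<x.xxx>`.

segments=4 loops=1 length=2.624

cell (0,0): code 0100 → (0.590,1.000)–(1.000,0.650)
cell (0,1): code 1000 → (1.000,1.619)–(0.590,1.000)
cell (1,0): code 0010 → (1.000,0.650)–(1.456,1.000)
cell (1,1): code 0001 → (1.456,1.000)–(1.000,1.619)
total: 4 segments, chained into 1 closed loop(s), length Σ = 2.624032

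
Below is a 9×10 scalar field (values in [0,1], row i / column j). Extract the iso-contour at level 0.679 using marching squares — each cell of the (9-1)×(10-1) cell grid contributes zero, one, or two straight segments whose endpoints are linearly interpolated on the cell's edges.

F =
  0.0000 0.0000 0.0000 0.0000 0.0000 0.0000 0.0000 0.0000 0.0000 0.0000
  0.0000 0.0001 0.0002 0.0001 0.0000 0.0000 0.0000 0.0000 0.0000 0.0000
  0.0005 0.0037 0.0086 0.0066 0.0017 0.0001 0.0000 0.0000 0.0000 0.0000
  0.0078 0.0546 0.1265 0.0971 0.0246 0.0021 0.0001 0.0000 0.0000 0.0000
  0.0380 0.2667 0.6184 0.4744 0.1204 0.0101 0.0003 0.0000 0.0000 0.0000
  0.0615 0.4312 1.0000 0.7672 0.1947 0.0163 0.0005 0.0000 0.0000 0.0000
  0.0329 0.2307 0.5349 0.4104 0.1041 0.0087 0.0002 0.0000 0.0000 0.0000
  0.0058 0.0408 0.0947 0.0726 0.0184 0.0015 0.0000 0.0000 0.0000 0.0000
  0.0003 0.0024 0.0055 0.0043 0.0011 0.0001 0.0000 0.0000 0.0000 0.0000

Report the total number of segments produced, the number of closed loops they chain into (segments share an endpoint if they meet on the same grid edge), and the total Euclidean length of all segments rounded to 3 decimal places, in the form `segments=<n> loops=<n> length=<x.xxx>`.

segments=6 loops=1 length=4.764

cell (4,1): code 0100 → (4.159,2.000)–(5.000,1.436)
cell (4,2): code 1100 → (4.699,3.000)–(4.159,2.000)
cell (4,3): code 1000 → (5.000,3.154)–(4.699,3.000)
cell (5,1): code 0010 → (5.000,1.436)–(5.690,2.000)
cell (5,2): code 0011 → (5.690,2.000)–(5.247,3.000)
cell (5,3): code 0001 → (5.247,3.000)–(5.000,3.154)
total: 6 segments, chained into 1 closed loop(s), length Σ = 4.764301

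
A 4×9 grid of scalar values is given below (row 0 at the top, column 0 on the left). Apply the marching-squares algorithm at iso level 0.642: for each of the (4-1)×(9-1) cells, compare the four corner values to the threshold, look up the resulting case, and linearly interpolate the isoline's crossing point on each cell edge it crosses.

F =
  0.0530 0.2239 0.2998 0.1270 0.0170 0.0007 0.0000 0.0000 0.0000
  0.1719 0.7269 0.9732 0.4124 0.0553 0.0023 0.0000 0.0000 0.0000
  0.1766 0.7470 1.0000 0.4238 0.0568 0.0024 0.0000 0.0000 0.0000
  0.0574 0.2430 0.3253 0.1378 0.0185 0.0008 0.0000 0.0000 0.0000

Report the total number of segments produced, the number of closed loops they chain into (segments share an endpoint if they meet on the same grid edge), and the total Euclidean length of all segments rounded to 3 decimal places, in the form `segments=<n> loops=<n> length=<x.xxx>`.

cell (0,0): code 0100 → (0.831,1.000)–(1.000,0.847)
cell (0,1): code 1100 → (0.508,2.000)–(0.831,1.000)
cell (0,2): code 1000 → (1.000,2.591)–(0.508,2.000)
cell (1,0): code 0110 → (1.000,0.847)–(2.000,0.816)
cell (1,2): code 1001 → (2.000,2.621)–(1.000,2.591)
cell (2,0): code 0010 → (2.000,0.816)–(2.208,1.000)
cell (2,1): code 0011 → (2.208,1.000)–(2.531,2.000)
cell (2,2): code 0001 → (2.531,2.000)–(2.000,2.621)
total: 8 segments, chained into 1 closed loop(s), length Σ = 6.193903

segments=8 loops=1 length=6.194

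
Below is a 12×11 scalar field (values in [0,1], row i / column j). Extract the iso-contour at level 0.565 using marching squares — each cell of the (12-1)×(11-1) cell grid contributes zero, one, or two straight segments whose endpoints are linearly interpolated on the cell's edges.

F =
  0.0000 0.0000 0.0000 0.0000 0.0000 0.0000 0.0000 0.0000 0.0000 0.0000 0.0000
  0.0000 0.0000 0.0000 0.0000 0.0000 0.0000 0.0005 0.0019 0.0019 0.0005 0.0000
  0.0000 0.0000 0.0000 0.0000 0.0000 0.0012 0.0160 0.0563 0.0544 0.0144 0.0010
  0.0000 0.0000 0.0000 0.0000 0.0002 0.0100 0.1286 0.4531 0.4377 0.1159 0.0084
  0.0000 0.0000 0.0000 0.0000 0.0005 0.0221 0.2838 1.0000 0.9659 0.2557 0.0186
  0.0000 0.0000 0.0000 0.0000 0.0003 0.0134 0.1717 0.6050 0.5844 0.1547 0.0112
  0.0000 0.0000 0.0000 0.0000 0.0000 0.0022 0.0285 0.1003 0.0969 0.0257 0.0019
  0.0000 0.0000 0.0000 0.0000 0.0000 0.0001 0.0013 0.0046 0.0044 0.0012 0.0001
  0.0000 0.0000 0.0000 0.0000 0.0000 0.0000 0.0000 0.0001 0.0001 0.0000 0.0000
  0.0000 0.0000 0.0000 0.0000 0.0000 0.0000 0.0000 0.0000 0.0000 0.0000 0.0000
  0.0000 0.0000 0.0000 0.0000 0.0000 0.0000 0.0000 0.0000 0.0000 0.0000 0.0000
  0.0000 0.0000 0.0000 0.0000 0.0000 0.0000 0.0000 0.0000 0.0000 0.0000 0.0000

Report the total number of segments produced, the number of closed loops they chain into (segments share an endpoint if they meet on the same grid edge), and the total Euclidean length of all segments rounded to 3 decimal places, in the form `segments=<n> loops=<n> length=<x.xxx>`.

cell (3,6): code 0100 → (3.205,7.000)–(4.000,6.393)
cell (3,7): code 1100 → (3.241,8.000)–(3.205,7.000)
cell (3,8): code 1000 → (4.000,8.564)–(3.241,8.000)
cell (4,6): code 0110 → (4.000,6.393)–(5.000,6.908)
cell (4,8): code 1001 → (5.000,8.045)–(4.000,8.564)
cell (5,6): code 0010 → (5.000,6.908)–(5.079,7.000)
cell (5,7): code 0011 → (5.079,7.000)–(5.040,8.000)
cell (5,8): code 0001 → (5.040,8.000)–(5.000,8.045)
total: 8 segments, chained into 1 closed loop(s), length Σ = 6.381627

segments=8 loops=1 length=6.382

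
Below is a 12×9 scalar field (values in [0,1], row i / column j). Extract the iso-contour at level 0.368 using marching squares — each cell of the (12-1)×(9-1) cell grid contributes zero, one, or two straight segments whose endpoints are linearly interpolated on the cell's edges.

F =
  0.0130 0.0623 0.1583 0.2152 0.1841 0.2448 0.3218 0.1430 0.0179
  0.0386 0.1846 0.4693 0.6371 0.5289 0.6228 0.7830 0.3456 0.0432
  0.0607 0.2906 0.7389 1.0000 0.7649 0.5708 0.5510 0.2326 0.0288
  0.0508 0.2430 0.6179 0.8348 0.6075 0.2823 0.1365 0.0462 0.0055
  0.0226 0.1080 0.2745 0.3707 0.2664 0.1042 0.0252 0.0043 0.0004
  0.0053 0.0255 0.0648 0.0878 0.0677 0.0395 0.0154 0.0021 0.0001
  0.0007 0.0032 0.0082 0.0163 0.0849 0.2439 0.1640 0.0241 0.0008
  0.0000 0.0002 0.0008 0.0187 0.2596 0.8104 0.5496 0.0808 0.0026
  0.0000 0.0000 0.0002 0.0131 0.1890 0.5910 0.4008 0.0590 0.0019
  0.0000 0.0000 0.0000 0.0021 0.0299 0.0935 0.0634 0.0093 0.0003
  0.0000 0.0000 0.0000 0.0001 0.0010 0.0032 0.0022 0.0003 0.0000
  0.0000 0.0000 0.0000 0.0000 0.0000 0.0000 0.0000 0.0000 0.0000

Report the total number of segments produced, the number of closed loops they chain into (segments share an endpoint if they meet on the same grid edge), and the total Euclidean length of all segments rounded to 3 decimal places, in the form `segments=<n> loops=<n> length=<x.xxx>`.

cell (0,1): code 0100 → (0.674,2.000)–(1.000,1.644)
cell (0,2): code 1100 → (0.362,3.000)–(0.674,2.000)
cell (0,3): code 1100 → (0.533,4.000)–(0.362,3.000)
cell (0,4): code 1100 → (0.326,5.000)–(0.533,4.000)
cell (0,5): code 1100 → (0.100,6.000)–(0.326,5.000)
cell (0,6): code 1000 → (1.000,6.949)–(0.100,6.000)
cell (1,1): code 0110 → (1.000,1.644)–(2.000,1.173)
cell (1,6): code 1001 → (2.000,6.575)–(1.000,6.949)
cell (2,1): code 0110 → (2.000,1.173)–(3.000,1.333)
cell (2,4): code 1011 → (3.000,4.736)–(2.703,5.000)
cell (2,5): code 0011 → (2.703,5.000)–(2.441,6.000)
cell (2,6): code 0001 → (2.441,6.000)–(2.000,6.575)
cell (3,1): code 0010 → (3.000,1.333)–(3.728,2.000)
cell (3,2): code 0111 → (3.728,2.000)–(4.000,2.972)
cell (3,3): code 1011 → (4.000,3.026)–(3.702,4.000)
cell (3,4): code 0001 → (3.702,4.000)–(3.000,4.736)
cell (4,2): code 0010 → (4.000,2.972)–(4.010,3.000)
cell (4,3): code 0001 → (4.010,3.000)–(4.000,3.026)
cell (6,4): code 0100 → (6.219,5.000)–(7.000,4.197)
cell (6,5): code 1100 → (6.529,6.000)–(6.219,5.000)
cell (6,6): code 1000 → (7.000,6.387)–(6.529,6.000)
cell (7,4): code 0110 → (7.000,4.197)–(8.000,4.445)
cell (7,6): code 1001 → (8.000,6.096)–(7.000,6.387)
cell (8,4): code 0010 → (8.000,4.445)–(8.448,5.000)
cell (8,5): code 0011 → (8.448,5.000)–(8.097,6.000)
cell (8,6): code 0001 → (8.097,6.000)–(8.000,6.096)
total: 26 segments, chained into 2 closed loop(s), length Σ = 22.088389

segments=26 loops=2 length=22.088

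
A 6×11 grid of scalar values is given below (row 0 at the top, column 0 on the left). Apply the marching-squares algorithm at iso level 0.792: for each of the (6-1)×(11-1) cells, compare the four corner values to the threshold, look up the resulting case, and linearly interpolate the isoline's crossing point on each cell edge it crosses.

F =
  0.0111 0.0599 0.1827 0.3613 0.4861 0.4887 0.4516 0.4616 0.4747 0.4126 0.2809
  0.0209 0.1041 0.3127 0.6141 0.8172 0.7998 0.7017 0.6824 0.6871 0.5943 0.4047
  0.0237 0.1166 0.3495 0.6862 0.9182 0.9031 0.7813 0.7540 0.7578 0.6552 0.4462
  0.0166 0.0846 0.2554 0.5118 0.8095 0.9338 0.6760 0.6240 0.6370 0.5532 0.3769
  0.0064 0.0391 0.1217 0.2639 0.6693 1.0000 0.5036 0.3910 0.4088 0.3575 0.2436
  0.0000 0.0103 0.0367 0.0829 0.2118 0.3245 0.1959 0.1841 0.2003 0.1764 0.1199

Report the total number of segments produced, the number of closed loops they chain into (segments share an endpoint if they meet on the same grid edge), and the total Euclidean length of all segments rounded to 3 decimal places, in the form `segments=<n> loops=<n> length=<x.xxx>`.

segments=12 loops=1 length=9.108

cell (0,3): code 0100 → (0.924,4.000)–(1.000,3.876)
cell (0,4): code 1100 → (0.975,5.000)–(0.924,4.000)
cell (0,5): code 1000 → (1.000,5.080)–(0.975,5.000)
cell (1,3): code 0110 → (1.000,3.876)–(2.000,3.456)
cell (1,5): code 1001 → (2.000,5.912)–(1.000,5.080)
cell (2,3): code 0110 → (2.000,3.456)–(3.000,3.941)
cell (2,5): code 1001 → (3.000,5.550)–(2.000,5.912)
cell (3,3): code 0010 → (3.000,3.941)–(3.125,4.000)
cell (3,4): code 0111 → (3.125,4.000)–(4.000,4.371)
cell (3,5): code 1001 → (4.000,5.419)–(3.000,5.550)
cell (4,4): code 0010 → (4.000,4.371)–(4.308,5.000)
cell (4,5): code 0001 → (4.308,5.000)–(4.000,5.419)
total: 12 segments, chained into 1 closed loop(s), length Σ = 9.108488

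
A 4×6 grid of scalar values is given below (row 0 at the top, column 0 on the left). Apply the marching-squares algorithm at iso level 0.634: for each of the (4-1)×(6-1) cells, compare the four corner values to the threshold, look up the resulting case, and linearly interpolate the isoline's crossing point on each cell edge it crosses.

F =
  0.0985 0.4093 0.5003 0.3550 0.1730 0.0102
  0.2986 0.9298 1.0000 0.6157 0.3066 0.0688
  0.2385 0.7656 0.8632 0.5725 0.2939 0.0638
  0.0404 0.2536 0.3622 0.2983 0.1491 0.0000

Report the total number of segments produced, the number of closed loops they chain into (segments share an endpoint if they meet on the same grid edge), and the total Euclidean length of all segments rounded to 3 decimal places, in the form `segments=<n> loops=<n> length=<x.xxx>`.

segments=8 loops=1 length=7.278

cell (0,0): code 0100 → (0.432,1.000)–(1.000,0.531)
cell (0,1): code 1100 → (0.268,2.000)–(0.432,1.000)
cell (0,2): code 1000 → (1.000,2.952)–(0.268,2.000)
cell (1,0): code 0110 → (1.000,0.531)–(2.000,0.750)
cell (1,2): code 1001 → (2.000,2.788)–(1.000,2.952)
cell (2,0): code 0010 → (2.000,0.750)–(2.257,1.000)
cell (2,1): code 0011 → (2.257,1.000)–(2.457,2.000)
cell (2,2): code 0001 → (2.457,2.000)–(2.000,2.788)
total: 8 segments, chained into 1 closed loop(s), length Σ = 7.278255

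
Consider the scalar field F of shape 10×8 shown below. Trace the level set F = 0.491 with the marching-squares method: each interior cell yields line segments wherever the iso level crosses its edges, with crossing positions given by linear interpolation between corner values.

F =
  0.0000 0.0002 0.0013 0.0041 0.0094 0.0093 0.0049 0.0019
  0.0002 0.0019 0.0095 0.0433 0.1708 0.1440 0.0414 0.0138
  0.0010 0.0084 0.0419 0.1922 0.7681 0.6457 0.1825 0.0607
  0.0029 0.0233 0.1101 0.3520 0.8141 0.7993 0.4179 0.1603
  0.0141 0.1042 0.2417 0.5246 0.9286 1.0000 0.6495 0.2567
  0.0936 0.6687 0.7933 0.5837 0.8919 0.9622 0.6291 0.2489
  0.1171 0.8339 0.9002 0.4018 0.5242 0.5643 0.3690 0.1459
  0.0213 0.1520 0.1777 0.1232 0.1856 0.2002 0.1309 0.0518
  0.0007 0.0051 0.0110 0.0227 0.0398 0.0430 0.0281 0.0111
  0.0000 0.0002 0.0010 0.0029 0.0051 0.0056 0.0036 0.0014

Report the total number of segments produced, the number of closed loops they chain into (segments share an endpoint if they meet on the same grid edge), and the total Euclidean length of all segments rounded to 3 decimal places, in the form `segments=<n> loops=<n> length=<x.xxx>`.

cell (1,3): code 0100 → (1.536,4.000)–(2.000,3.519)
cell (1,4): code 1100 → (1.692,5.000)–(1.536,4.000)
cell (1,5): code 1000 → (2.000,5.334)–(1.692,5.000)
cell (2,3): code 0110 → (2.000,3.519)–(3.000,3.301)
cell (2,5): code 1001 → (3.000,5.808)–(2.000,5.334)
cell (3,2): code 0100 → (3.805,3.000)–(4.000,2.881)
cell (3,3): code 1110 → (3.000,3.301)–(3.805,3.000)
cell (3,5): code 1101 → (3.316,6.000)–(3.000,5.808)
cell (3,6): code 1000 → (4.000,6.404)–(3.316,6.000)
cell (4,0): code 0100 → (4.685,1.000)–(5.000,0.691)
cell (4,1): code 1100 → (4.452,2.000)–(4.685,1.000)
cell (4,2): code 1110 → (4.000,2.881)–(4.452,2.000)
cell (4,6): code 1001 → (5.000,6.363)–(4.000,6.404)
cell (5,0): code 0110 → (5.000,0.691)–(6.000,0.522)
cell (5,2): code 1011 → (6.000,2.821)–(5.510,3.000)
cell (5,3): code 0111 → (5.510,3.000)–(6.000,3.729)
cell (5,5): code 1011 → (6.000,5.375)–(5.531,6.000)
cell (5,6): code 0001 → (5.531,6.000)–(5.000,6.363)
cell (6,0): code 0010 → (6.000,0.522)–(6.503,1.000)
cell (6,1): code 0011 → (6.503,1.000)–(6.566,2.000)
cell (6,2): code 0001 → (6.566,2.000)–(6.000,2.821)
cell (6,3): code 0010 → (6.000,3.729)–(6.098,4.000)
cell (6,4): code 0011 → (6.098,4.000)–(6.201,5.000)
cell (6,5): code 0001 → (6.201,5.000)–(6.000,5.375)
total: 24 segments, chained into 1 closed loop(s), length Σ = 18.228109

segments=24 loops=1 length=18.228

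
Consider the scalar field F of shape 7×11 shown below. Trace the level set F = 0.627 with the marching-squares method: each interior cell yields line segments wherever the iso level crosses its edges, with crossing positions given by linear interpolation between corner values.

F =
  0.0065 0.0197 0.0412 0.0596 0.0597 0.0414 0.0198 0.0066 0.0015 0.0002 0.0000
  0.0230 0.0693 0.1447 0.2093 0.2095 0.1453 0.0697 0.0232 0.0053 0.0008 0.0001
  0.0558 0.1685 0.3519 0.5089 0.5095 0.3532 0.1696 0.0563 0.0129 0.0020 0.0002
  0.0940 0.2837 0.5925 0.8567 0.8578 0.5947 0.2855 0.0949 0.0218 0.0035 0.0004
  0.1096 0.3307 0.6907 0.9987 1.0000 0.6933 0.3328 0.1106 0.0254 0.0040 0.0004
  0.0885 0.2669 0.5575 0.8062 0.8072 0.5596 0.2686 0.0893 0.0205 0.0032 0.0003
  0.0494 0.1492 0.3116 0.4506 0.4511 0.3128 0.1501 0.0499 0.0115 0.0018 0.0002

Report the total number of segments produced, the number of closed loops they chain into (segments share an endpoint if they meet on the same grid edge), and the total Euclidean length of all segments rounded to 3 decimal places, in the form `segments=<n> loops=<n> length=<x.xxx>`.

cell (2,2): code 0100 → (2.340,3.000)–(3.000,2.131)
cell (2,3): code 1100 → (2.337,4.000)–(2.340,3.000)
cell (2,4): code 1000 → (3.000,4.877)–(2.337,4.000)
cell (3,1): code 0100 → (3.351,2.000)–(4.000,1.823)
cell (3,2): code 1110 → (3.000,2.131)–(3.351,2.000)
cell (3,4): code 1101 → (3.328,5.000)–(3.000,4.877)
cell (3,5): code 1000 → (4.000,5.184)–(3.328,5.000)
cell (4,1): code 0010 → (4.000,1.823)–(4.478,2.000)
cell (4,2): code 0111 → (4.478,2.000)–(5.000,2.279)
cell (4,4): code 1011 → (5.000,4.728)–(4.496,5.000)
cell (4,5): code 0001 → (4.496,5.000)–(4.000,5.184)
cell (5,2): code 0010 → (5.000,2.279)–(5.504,3.000)
cell (5,3): code 0011 → (5.504,3.000)–(5.506,4.000)
cell (5,4): code 0001 → (5.506,4.000)–(5.000,4.728)
total: 14 segments, chained into 1 closed loop(s), length Σ = 10.254654

segments=14 loops=1 length=10.255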